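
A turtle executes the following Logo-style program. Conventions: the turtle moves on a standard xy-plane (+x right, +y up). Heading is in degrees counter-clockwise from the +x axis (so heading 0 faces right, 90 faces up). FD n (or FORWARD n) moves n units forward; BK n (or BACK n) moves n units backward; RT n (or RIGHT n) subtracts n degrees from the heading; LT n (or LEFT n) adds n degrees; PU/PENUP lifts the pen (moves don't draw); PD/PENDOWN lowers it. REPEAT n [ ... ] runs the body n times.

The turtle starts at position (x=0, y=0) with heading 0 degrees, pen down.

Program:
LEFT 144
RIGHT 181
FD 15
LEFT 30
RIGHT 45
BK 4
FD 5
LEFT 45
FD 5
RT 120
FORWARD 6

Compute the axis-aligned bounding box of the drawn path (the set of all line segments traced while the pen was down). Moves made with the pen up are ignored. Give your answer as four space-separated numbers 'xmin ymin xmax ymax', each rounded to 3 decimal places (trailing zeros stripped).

Answer: 0 -15.216 17.558 0

Derivation:
Executing turtle program step by step:
Start: pos=(0,0), heading=0, pen down
LT 144: heading 0 -> 144
RT 181: heading 144 -> 323
FD 15: (0,0) -> (11.98,-9.027) [heading=323, draw]
LT 30: heading 323 -> 353
RT 45: heading 353 -> 308
BK 4: (11.98,-9.027) -> (9.517,-5.875) [heading=308, draw]
FD 5: (9.517,-5.875) -> (12.595,-9.815) [heading=308, draw]
LT 45: heading 308 -> 353
FD 5: (12.595,-9.815) -> (17.558,-10.425) [heading=353, draw]
RT 120: heading 353 -> 233
FD 6: (17.558,-10.425) -> (13.947,-15.216) [heading=233, draw]
Final: pos=(13.947,-15.216), heading=233, 5 segment(s) drawn

Segment endpoints: x in {0, 9.517, 11.98, 12.595, 13.947, 17.558}, y in {-15.216, -10.425, -9.815, -9.027, -5.875, 0}
xmin=0, ymin=-15.216, xmax=17.558, ymax=0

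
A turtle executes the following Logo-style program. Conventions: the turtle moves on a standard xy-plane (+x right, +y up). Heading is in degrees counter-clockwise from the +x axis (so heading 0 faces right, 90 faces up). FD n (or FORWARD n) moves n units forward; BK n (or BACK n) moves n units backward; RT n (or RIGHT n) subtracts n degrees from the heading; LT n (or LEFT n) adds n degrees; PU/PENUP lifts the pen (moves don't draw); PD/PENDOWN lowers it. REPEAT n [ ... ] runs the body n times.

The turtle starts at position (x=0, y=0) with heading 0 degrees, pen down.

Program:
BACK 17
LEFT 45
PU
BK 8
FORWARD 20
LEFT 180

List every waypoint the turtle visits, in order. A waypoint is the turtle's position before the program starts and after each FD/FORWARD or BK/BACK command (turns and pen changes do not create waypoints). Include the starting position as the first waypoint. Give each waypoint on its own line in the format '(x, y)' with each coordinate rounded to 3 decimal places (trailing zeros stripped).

Answer: (0, 0)
(-17, 0)
(-22.657, -5.657)
(-8.515, 8.485)

Derivation:
Executing turtle program step by step:
Start: pos=(0,0), heading=0, pen down
BK 17: (0,0) -> (-17,0) [heading=0, draw]
LT 45: heading 0 -> 45
PU: pen up
BK 8: (-17,0) -> (-22.657,-5.657) [heading=45, move]
FD 20: (-22.657,-5.657) -> (-8.515,8.485) [heading=45, move]
LT 180: heading 45 -> 225
Final: pos=(-8.515,8.485), heading=225, 1 segment(s) drawn
Waypoints (4 total):
(0, 0)
(-17, 0)
(-22.657, -5.657)
(-8.515, 8.485)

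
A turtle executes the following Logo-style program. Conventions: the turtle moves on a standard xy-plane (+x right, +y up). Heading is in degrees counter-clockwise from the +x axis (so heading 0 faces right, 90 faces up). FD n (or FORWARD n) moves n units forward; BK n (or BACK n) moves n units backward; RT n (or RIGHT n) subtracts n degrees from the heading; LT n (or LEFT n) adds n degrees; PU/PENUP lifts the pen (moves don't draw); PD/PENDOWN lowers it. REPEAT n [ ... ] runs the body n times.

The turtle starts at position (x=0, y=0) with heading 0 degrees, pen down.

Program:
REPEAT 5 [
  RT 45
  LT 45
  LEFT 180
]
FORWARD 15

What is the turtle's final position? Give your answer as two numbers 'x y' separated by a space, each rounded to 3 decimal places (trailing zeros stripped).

Executing turtle program step by step:
Start: pos=(0,0), heading=0, pen down
REPEAT 5 [
  -- iteration 1/5 --
  RT 45: heading 0 -> 315
  LT 45: heading 315 -> 0
  LT 180: heading 0 -> 180
  -- iteration 2/5 --
  RT 45: heading 180 -> 135
  LT 45: heading 135 -> 180
  LT 180: heading 180 -> 0
  -- iteration 3/5 --
  RT 45: heading 0 -> 315
  LT 45: heading 315 -> 0
  LT 180: heading 0 -> 180
  -- iteration 4/5 --
  RT 45: heading 180 -> 135
  LT 45: heading 135 -> 180
  LT 180: heading 180 -> 0
  -- iteration 5/5 --
  RT 45: heading 0 -> 315
  LT 45: heading 315 -> 0
  LT 180: heading 0 -> 180
]
FD 15: (0,0) -> (-15,0) [heading=180, draw]
Final: pos=(-15,0), heading=180, 1 segment(s) drawn

Answer: -15 0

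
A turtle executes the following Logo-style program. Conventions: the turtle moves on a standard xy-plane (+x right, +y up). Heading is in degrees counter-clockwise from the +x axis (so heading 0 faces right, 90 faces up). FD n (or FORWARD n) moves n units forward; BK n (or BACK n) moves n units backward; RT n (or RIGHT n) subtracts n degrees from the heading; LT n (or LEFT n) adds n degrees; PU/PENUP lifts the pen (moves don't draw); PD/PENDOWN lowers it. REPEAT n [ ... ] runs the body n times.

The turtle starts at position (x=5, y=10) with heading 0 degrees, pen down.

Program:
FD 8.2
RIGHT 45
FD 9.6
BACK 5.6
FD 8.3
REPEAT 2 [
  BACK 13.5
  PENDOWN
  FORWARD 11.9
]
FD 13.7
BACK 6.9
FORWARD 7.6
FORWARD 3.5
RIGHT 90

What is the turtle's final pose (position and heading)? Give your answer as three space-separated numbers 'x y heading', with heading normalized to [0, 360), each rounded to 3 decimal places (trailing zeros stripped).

Executing turtle program step by step:
Start: pos=(5,10), heading=0, pen down
FD 8.2: (5,10) -> (13.2,10) [heading=0, draw]
RT 45: heading 0 -> 315
FD 9.6: (13.2,10) -> (19.988,3.212) [heading=315, draw]
BK 5.6: (19.988,3.212) -> (16.028,7.172) [heading=315, draw]
FD 8.3: (16.028,7.172) -> (21.897,1.303) [heading=315, draw]
REPEAT 2 [
  -- iteration 1/2 --
  BK 13.5: (21.897,1.303) -> (12.351,10.849) [heading=315, draw]
  PD: pen down
  FD 11.9: (12.351,10.849) -> (20.766,2.434) [heading=315, draw]
  -- iteration 2/2 --
  BK 13.5: (20.766,2.434) -> (11.22,11.98) [heading=315, draw]
  PD: pen down
  FD 11.9: (11.22,11.98) -> (19.635,3.565) [heading=315, draw]
]
FD 13.7: (19.635,3.565) -> (29.322,-6.122) [heading=315, draw]
BK 6.9: (29.322,-6.122) -> (24.443,-1.243) [heading=315, draw]
FD 7.6: (24.443,-1.243) -> (29.817,-6.617) [heading=315, draw]
FD 3.5: (29.817,-6.617) -> (32.292,-9.092) [heading=315, draw]
RT 90: heading 315 -> 225
Final: pos=(32.292,-9.092), heading=225, 12 segment(s) drawn

Answer: 32.292 -9.092 225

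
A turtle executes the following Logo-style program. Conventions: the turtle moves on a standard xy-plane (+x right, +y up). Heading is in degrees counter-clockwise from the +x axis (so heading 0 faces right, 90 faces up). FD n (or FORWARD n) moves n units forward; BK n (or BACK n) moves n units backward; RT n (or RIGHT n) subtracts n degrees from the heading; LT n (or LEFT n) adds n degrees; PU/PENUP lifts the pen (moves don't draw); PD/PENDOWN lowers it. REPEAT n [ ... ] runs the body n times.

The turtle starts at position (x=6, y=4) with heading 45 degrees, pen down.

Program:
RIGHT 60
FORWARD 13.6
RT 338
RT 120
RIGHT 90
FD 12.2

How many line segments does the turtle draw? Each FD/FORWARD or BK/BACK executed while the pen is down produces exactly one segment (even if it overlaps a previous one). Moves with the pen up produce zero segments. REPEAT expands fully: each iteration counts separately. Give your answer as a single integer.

Answer: 2

Derivation:
Executing turtle program step by step:
Start: pos=(6,4), heading=45, pen down
RT 60: heading 45 -> 345
FD 13.6: (6,4) -> (19.137,0.48) [heading=345, draw]
RT 338: heading 345 -> 7
RT 120: heading 7 -> 247
RT 90: heading 247 -> 157
FD 12.2: (19.137,0.48) -> (7.906,5.247) [heading=157, draw]
Final: pos=(7.906,5.247), heading=157, 2 segment(s) drawn
Segments drawn: 2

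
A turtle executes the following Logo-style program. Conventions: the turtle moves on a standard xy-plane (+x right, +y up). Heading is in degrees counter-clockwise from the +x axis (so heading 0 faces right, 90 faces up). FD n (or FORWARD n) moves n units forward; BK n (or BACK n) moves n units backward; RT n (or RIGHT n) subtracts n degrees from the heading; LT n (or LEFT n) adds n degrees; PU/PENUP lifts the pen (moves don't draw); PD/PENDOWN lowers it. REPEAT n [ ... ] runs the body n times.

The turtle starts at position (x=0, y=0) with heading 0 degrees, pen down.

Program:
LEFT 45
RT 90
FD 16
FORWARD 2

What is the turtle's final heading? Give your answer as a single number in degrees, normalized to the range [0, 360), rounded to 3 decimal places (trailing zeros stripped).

Executing turtle program step by step:
Start: pos=(0,0), heading=0, pen down
LT 45: heading 0 -> 45
RT 90: heading 45 -> 315
FD 16: (0,0) -> (11.314,-11.314) [heading=315, draw]
FD 2: (11.314,-11.314) -> (12.728,-12.728) [heading=315, draw]
Final: pos=(12.728,-12.728), heading=315, 2 segment(s) drawn

Answer: 315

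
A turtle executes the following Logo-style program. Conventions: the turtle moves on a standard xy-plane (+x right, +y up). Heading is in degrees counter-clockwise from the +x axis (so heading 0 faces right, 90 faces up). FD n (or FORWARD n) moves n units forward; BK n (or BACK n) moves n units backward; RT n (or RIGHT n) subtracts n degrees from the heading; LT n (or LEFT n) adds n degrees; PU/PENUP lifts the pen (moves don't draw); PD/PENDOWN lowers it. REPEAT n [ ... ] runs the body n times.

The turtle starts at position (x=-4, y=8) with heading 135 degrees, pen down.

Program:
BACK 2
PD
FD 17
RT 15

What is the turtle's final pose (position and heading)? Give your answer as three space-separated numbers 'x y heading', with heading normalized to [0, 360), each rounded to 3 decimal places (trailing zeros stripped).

Answer: -14.607 18.607 120

Derivation:
Executing turtle program step by step:
Start: pos=(-4,8), heading=135, pen down
BK 2: (-4,8) -> (-2.586,6.586) [heading=135, draw]
PD: pen down
FD 17: (-2.586,6.586) -> (-14.607,18.607) [heading=135, draw]
RT 15: heading 135 -> 120
Final: pos=(-14.607,18.607), heading=120, 2 segment(s) drawn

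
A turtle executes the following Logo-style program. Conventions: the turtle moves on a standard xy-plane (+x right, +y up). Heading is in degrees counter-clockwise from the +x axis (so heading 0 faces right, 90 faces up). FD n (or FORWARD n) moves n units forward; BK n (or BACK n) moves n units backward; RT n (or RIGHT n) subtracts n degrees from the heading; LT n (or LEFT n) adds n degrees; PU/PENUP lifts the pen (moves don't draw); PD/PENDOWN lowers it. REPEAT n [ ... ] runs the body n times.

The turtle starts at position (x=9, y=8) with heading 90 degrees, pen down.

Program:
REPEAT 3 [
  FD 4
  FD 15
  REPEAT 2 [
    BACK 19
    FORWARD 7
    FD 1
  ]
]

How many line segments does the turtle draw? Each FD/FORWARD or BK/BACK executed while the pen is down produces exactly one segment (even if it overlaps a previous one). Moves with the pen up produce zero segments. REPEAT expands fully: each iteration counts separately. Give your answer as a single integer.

Executing turtle program step by step:
Start: pos=(9,8), heading=90, pen down
REPEAT 3 [
  -- iteration 1/3 --
  FD 4: (9,8) -> (9,12) [heading=90, draw]
  FD 15: (9,12) -> (9,27) [heading=90, draw]
  REPEAT 2 [
    -- iteration 1/2 --
    BK 19: (9,27) -> (9,8) [heading=90, draw]
    FD 7: (9,8) -> (9,15) [heading=90, draw]
    FD 1: (9,15) -> (9,16) [heading=90, draw]
    -- iteration 2/2 --
    BK 19: (9,16) -> (9,-3) [heading=90, draw]
    FD 7: (9,-3) -> (9,4) [heading=90, draw]
    FD 1: (9,4) -> (9,5) [heading=90, draw]
  ]
  -- iteration 2/3 --
  FD 4: (9,5) -> (9,9) [heading=90, draw]
  FD 15: (9,9) -> (9,24) [heading=90, draw]
  REPEAT 2 [
    -- iteration 1/2 --
    BK 19: (9,24) -> (9,5) [heading=90, draw]
    FD 7: (9,5) -> (9,12) [heading=90, draw]
    FD 1: (9,12) -> (9,13) [heading=90, draw]
    -- iteration 2/2 --
    BK 19: (9,13) -> (9,-6) [heading=90, draw]
    FD 7: (9,-6) -> (9,1) [heading=90, draw]
    FD 1: (9,1) -> (9,2) [heading=90, draw]
  ]
  -- iteration 3/3 --
  FD 4: (9,2) -> (9,6) [heading=90, draw]
  FD 15: (9,6) -> (9,21) [heading=90, draw]
  REPEAT 2 [
    -- iteration 1/2 --
    BK 19: (9,21) -> (9,2) [heading=90, draw]
    FD 7: (9,2) -> (9,9) [heading=90, draw]
    FD 1: (9,9) -> (9,10) [heading=90, draw]
    -- iteration 2/2 --
    BK 19: (9,10) -> (9,-9) [heading=90, draw]
    FD 7: (9,-9) -> (9,-2) [heading=90, draw]
    FD 1: (9,-2) -> (9,-1) [heading=90, draw]
  ]
]
Final: pos=(9,-1), heading=90, 24 segment(s) drawn
Segments drawn: 24

Answer: 24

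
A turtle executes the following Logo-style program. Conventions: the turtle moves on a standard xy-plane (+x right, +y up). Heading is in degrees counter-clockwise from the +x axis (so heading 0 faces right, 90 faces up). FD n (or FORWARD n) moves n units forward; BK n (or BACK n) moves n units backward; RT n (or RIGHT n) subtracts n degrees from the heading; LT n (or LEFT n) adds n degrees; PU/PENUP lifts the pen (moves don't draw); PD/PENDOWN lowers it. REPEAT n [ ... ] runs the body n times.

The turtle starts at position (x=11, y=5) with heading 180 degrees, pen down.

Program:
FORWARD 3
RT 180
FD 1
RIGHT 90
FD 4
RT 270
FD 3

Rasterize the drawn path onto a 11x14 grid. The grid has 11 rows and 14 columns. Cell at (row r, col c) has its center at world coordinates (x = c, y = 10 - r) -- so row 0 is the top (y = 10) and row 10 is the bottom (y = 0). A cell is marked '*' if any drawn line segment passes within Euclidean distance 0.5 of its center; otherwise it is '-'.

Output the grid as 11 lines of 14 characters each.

Segment 0: (11,5) -> (8,5)
Segment 1: (8,5) -> (9,5)
Segment 2: (9,5) -> (9,1)
Segment 3: (9,1) -> (12,1)

Answer: --------------
--------------
--------------
--------------
--------------
--------****--
---------*----
---------*----
---------*----
---------****-
--------------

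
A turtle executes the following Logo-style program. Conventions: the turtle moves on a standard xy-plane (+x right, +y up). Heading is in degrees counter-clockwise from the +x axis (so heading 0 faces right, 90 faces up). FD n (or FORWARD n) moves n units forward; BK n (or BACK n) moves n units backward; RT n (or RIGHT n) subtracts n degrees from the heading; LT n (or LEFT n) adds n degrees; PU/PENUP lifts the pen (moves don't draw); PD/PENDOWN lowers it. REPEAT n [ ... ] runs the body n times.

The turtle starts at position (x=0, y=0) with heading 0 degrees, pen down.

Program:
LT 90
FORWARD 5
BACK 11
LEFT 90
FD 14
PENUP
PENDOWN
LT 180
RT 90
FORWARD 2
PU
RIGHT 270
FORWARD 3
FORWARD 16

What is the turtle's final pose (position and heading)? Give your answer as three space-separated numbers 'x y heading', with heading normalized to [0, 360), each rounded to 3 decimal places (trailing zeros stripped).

Executing turtle program step by step:
Start: pos=(0,0), heading=0, pen down
LT 90: heading 0 -> 90
FD 5: (0,0) -> (0,5) [heading=90, draw]
BK 11: (0,5) -> (0,-6) [heading=90, draw]
LT 90: heading 90 -> 180
FD 14: (0,-6) -> (-14,-6) [heading=180, draw]
PU: pen up
PD: pen down
LT 180: heading 180 -> 0
RT 90: heading 0 -> 270
FD 2: (-14,-6) -> (-14,-8) [heading=270, draw]
PU: pen up
RT 270: heading 270 -> 0
FD 3: (-14,-8) -> (-11,-8) [heading=0, move]
FD 16: (-11,-8) -> (5,-8) [heading=0, move]
Final: pos=(5,-8), heading=0, 4 segment(s) drawn

Answer: 5 -8 0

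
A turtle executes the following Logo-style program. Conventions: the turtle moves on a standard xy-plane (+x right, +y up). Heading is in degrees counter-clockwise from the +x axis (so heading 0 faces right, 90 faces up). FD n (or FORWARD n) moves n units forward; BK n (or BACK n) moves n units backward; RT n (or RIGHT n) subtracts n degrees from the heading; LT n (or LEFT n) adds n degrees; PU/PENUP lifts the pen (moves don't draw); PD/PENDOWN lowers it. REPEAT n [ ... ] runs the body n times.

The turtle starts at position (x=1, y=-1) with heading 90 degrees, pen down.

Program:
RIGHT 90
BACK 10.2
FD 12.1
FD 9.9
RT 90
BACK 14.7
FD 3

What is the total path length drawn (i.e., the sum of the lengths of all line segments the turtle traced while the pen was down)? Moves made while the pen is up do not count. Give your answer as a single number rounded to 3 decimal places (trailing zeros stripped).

Answer: 49.9

Derivation:
Executing turtle program step by step:
Start: pos=(1,-1), heading=90, pen down
RT 90: heading 90 -> 0
BK 10.2: (1,-1) -> (-9.2,-1) [heading=0, draw]
FD 12.1: (-9.2,-1) -> (2.9,-1) [heading=0, draw]
FD 9.9: (2.9,-1) -> (12.8,-1) [heading=0, draw]
RT 90: heading 0 -> 270
BK 14.7: (12.8,-1) -> (12.8,13.7) [heading=270, draw]
FD 3: (12.8,13.7) -> (12.8,10.7) [heading=270, draw]
Final: pos=(12.8,10.7), heading=270, 5 segment(s) drawn

Segment lengths:
  seg 1: (1,-1) -> (-9.2,-1), length = 10.2
  seg 2: (-9.2,-1) -> (2.9,-1), length = 12.1
  seg 3: (2.9,-1) -> (12.8,-1), length = 9.9
  seg 4: (12.8,-1) -> (12.8,13.7), length = 14.7
  seg 5: (12.8,13.7) -> (12.8,10.7), length = 3
Total = 49.9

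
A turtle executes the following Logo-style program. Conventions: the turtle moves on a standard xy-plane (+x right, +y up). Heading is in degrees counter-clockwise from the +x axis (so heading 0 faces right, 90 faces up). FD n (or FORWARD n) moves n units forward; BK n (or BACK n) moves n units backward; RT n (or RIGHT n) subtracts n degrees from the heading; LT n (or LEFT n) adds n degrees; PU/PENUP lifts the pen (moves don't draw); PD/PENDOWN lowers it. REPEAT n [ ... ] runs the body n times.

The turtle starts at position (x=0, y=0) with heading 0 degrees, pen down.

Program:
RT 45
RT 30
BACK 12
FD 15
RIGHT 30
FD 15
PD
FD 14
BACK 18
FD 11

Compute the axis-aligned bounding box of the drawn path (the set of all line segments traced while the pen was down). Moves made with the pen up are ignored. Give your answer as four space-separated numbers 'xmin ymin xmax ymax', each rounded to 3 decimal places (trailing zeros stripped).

Answer: -6.729 -30.91 0.776 11.591

Derivation:
Executing turtle program step by step:
Start: pos=(0,0), heading=0, pen down
RT 45: heading 0 -> 315
RT 30: heading 315 -> 285
BK 12: (0,0) -> (-3.106,11.591) [heading=285, draw]
FD 15: (-3.106,11.591) -> (0.776,-2.898) [heading=285, draw]
RT 30: heading 285 -> 255
FD 15: (0.776,-2.898) -> (-3.106,-17.387) [heading=255, draw]
PD: pen down
FD 14: (-3.106,-17.387) -> (-6.729,-30.91) [heading=255, draw]
BK 18: (-6.729,-30.91) -> (-2.071,-13.523) [heading=255, draw]
FD 11: (-2.071,-13.523) -> (-4.918,-24.148) [heading=255, draw]
Final: pos=(-4.918,-24.148), heading=255, 6 segment(s) drawn

Segment endpoints: x in {-6.729, -4.918, -3.106, -3.106, -2.071, 0, 0.776}, y in {-30.91, -24.148, -17.387, -13.523, -2.898, 0, 11.591}
xmin=-6.729, ymin=-30.91, xmax=0.776, ymax=11.591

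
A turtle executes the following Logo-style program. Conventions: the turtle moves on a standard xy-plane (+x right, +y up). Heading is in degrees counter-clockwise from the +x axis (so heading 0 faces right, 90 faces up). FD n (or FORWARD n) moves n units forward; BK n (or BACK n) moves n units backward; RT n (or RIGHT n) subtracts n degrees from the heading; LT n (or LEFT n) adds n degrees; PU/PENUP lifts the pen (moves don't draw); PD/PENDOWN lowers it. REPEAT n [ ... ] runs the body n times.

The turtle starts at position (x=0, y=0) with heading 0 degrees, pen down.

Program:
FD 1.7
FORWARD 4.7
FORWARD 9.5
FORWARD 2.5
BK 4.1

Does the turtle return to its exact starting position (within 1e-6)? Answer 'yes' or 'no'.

Executing turtle program step by step:
Start: pos=(0,0), heading=0, pen down
FD 1.7: (0,0) -> (1.7,0) [heading=0, draw]
FD 4.7: (1.7,0) -> (6.4,0) [heading=0, draw]
FD 9.5: (6.4,0) -> (15.9,0) [heading=0, draw]
FD 2.5: (15.9,0) -> (18.4,0) [heading=0, draw]
BK 4.1: (18.4,0) -> (14.3,0) [heading=0, draw]
Final: pos=(14.3,0), heading=0, 5 segment(s) drawn

Start position: (0, 0)
Final position: (14.3, 0)
Distance = 14.3; >= 1e-6 -> NOT closed

Answer: no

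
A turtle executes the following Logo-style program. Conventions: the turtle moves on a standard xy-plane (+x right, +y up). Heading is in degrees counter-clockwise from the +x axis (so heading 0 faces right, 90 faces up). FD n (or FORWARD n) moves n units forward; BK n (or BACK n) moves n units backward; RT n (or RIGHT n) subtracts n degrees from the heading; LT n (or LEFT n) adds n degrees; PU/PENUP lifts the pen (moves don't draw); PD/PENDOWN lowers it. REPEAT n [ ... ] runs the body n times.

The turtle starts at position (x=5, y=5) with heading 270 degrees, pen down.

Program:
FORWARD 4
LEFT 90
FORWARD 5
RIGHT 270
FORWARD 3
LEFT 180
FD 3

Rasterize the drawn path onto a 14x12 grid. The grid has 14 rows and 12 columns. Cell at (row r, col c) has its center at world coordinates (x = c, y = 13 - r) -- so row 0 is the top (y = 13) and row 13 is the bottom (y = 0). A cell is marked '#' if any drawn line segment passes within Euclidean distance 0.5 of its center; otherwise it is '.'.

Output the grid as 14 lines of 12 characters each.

Segment 0: (5,5) -> (5,1)
Segment 1: (5,1) -> (10,1)
Segment 2: (10,1) -> (10,4)
Segment 3: (10,4) -> (10,1)

Answer: ............
............
............
............
............
............
............
............
.....#......
.....#....#.
.....#....#.
.....#....#.
.....######.
............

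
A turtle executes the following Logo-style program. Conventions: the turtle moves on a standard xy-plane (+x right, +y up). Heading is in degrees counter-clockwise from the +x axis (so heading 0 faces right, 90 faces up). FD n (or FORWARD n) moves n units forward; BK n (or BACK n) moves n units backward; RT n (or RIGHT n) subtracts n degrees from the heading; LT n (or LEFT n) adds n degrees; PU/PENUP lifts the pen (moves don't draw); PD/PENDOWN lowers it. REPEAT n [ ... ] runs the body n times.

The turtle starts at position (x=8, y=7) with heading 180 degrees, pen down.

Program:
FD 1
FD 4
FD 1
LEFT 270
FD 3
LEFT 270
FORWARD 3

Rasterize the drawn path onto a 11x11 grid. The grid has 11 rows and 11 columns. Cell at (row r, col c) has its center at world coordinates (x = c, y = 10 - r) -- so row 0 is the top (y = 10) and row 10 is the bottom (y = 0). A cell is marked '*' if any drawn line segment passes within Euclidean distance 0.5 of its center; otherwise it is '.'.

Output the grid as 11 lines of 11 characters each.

Answer: ..****.....
..*........
..*........
..*******..
...........
...........
...........
...........
...........
...........
...........

Derivation:
Segment 0: (8,7) -> (7,7)
Segment 1: (7,7) -> (3,7)
Segment 2: (3,7) -> (2,7)
Segment 3: (2,7) -> (2,10)
Segment 4: (2,10) -> (5,10)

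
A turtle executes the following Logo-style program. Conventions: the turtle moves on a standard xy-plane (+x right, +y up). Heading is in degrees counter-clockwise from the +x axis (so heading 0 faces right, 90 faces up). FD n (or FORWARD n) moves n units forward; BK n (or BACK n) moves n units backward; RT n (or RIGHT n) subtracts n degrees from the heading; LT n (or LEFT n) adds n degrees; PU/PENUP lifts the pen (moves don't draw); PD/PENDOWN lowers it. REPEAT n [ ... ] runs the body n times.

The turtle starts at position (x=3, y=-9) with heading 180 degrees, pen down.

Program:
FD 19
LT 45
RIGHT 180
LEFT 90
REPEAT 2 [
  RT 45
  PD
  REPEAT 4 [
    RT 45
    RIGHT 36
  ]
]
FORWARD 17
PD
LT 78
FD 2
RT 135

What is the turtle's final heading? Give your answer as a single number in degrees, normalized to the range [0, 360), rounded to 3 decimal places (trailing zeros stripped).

Executing turtle program step by step:
Start: pos=(3,-9), heading=180, pen down
FD 19: (3,-9) -> (-16,-9) [heading=180, draw]
LT 45: heading 180 -> 225
RT 180: heading 225 -> 45
LT 90: heading 45 -> 135
REPEAT 2 [
  -- iteration 1/2 --
  RT 45: heading 135 -> 90
  PD: pen down
  REPEAT 4 [
    -- iteration 1/4 --
    RT 45: heading 90 -> 45
    RT 36: heading 45 -> 9
    -- iteration 2/4 --
    RT 45: heading 9 -> 324
    RT 36: heading 324 -> 288
    -- iteration 3/4 --
    RT 45: heading 288 -> 243
    RT 36: heading 243 -> 207
    -- iteration 4/4 --
    RT 45: heading 207 -> 162
    RT 36: heading 162 -> 126
  ]
  -- iteration 2/2 --
  RT 45: heading 126 -> 81
  PD: pen down
  REPEAT 4 [
    -- iteration 1/4 --
    RT 45: heading 81 -> 36
    RT 36: heading 36 -> 0
    -- iteration 2/4 --
    RT 45: heading 0 -> 315
    RT 36: heading 315 -> 279
    -- iteration 3/4 --
    RT 45: heading 279 -> 234
    RT 36: heading 234 -> 198
    -- iteration 4/4 --
    RT 45: heading 198 -> 153
    RT 36: heading 153 -> 117
  ]
]
FD 17: (-16,-9) -> (-23.718,6.147) [heading=117, draw]
PD: pen down
LT 78: heading 117 -> 195
FD 2: (-23.718,6.147) -> (-25.65,5.629) [heading=195, draw]
RT 135: heading 195 -> 60
Final: pos=(-25.65,5.629), heading=60, 3 segment(s) drawn

Answer: 60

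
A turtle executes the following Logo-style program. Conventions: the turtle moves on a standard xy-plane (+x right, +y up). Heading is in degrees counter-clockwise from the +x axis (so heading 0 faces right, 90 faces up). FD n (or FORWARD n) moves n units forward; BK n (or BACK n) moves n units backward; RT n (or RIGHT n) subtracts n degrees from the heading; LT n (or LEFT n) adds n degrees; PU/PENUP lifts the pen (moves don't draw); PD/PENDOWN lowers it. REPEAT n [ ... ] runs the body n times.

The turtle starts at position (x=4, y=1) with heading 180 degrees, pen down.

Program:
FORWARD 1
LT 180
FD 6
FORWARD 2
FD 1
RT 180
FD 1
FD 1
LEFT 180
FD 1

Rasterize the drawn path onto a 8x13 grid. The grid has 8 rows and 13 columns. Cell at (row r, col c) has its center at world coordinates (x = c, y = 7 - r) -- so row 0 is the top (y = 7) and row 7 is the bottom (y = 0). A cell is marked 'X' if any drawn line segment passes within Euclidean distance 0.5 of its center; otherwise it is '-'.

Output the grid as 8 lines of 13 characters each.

Answer: -------------
-------------
-------------
-------------
-------------
-------------
---XXXXXXXXXX
-------------

Derivation:
Segment 0: (4,1) -> (3,1)
Segment 1: (3,1) -> (9,1)
Segment 2: (9,1) -> (11,1)
Segment 3: (11,1) -> (12,1)
Segment 4: (12,1) -> (11,1)
Segment 5: (11,1) -> (10,1)
Segment 6: (10,1) -> (11,1)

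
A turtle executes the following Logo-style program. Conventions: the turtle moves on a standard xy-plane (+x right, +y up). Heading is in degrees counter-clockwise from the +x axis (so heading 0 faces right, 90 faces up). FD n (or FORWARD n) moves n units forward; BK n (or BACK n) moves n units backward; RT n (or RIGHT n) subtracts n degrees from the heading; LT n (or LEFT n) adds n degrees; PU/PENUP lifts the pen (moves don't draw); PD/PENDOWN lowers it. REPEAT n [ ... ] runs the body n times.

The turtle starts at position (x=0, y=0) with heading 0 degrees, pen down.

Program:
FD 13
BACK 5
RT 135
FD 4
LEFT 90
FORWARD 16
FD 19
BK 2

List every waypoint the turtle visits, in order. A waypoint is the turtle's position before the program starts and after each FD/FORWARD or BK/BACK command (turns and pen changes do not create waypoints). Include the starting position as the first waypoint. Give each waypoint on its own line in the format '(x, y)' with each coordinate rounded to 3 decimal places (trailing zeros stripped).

Executing turtle program step by step:
Start: pos=(0,0), heading=0, pen down
FD 13: (0,0) -> (13,0) [heading=0, draw]
BK 5: (13,0) -> (8,0) [heading=0, draw]
RT 135: heading 0 -> 225
FD 4: (8,0) -> (5.172,-2.828) [heading=225, draw]
LT 90: heading 225 -> 315
FD 16: (5.172,-2.828) -> (16.485,-14.142) [heading=315, draw]
FD 19: (16.485,-14.142) -> (29.92,-27.577) [heading=315, draw]
BK 2: (29.92,-27.577) -> (28.506,-26.163) [heading=315, draw]
Final: pos=(28.506,-26.163), heading=315, 6 segment(s) drawn
Waypoints (7 total):
(0, 0)
(13, 0)
(8, 0)
(5.172, -2.828)
(16.485, -14.142)
(29.92, -27.577)
(28.506, -26.163)

Answer: (0, 0)
(13, 0)
(8, 0)
(5.172, -2.828)
(16.485, -14.142)
(29.92, -27.577)
(28.506, -26.163)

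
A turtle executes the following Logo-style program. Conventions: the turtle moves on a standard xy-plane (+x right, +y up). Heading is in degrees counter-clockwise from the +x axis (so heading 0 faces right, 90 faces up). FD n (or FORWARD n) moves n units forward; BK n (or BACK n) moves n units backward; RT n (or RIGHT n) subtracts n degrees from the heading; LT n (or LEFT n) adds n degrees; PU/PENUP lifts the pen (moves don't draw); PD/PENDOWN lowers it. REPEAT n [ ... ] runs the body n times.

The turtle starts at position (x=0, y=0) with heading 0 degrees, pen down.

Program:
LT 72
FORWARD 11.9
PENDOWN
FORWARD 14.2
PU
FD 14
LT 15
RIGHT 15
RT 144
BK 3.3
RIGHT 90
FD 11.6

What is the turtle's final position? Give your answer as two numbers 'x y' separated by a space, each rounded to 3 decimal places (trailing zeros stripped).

Executing turtle program step by step:
Start: pos=(0,0), heading=0, pen down
LT 72: heading 0 -> 72
FD 11.9: (0,0) -> (3.677,11.318) [heading=72, draw]
PD: pen down
FD 14.2: (3.677,11.318) -> (8.065,24.823) [heading=72, draw]
PU: pen up
FD 14: (8.065,24.823) -> (12.392,38.137) [heading=72, move]
LT 15: heading 72 -> 87
RT 15: heading 87 -> 72
RT 144: heading 72 -> 288
BK 3.3: (12.392,38.137) -> (11.372,41.276) [heading=288, move]
RT 90: heading 288 -> 198
FD 11.6: (11.372,41.276) -> (0.34,37.691) [heading=198, move]
Final: pos=(0.34,37.691), heading=198, 2 segment(s) drawn

Answer: 0.34 37.691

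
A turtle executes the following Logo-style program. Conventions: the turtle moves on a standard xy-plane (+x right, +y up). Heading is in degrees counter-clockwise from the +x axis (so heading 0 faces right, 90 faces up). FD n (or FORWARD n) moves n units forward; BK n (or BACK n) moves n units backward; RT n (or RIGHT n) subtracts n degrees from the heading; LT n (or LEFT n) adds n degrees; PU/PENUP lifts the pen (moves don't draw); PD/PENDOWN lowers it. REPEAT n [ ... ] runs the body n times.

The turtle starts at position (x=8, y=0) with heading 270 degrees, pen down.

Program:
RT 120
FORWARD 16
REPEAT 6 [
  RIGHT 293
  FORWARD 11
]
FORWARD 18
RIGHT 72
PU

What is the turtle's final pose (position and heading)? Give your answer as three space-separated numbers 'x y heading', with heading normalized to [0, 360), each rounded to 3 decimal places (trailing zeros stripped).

Answer: -29.962 1.296 120

Derivation:
Executing turtle program step by step:
Start: pos=(8,0), heading=270, pen down
RT 120: heading 270 -> 150
FD 16: (8,0) -> (-5.856,8) [heading=150, draw]
REPEAT 6 [
  -- iteration 1/6 --
  RT 293: heading 150 -> 217
  FD 11: (-5.856,8) -> (-14.641,1.38) [heading=217, draw]
  -- iteration 2/6 --
  RT 293: heading 217 -> 284
  FD 11: (-14.641,1.38) -> (-11.98,-9.293) [heading=284, draw]
  -- iteration 3/6 --
  RT 293: heading 284 -> 351
  FD 11: (-11.98,-9.293) -> (-1.116,-11.014) [heading=351, draw]
  -- iteration 4/6 --
  RT 293: heading 351 -> 58
  FD 11: (-1.116,-11.014) -> (4.713,-1.685) [heading=58, draw]
  -- iteration 5/6 --
  RT 293: heading 58 -> 125
  FD 11: (4.713,-1.685) -> (-1.596,7.325) [heading=125, draw]
  -- iteration 6/6 --
  RT 293: heading 125 -> 192
  FD 11: (-1.596,7.325) -> (-12.356,5.038) [heading=192, draw]
]
FD 18: (-12.356,5.038) -> (-29.962,1.296) [heading=192, draw]
RT 72: heading 192 -> 120
PU: pen up
Final: pos=(-29.962,1.296), heading=120, 8 segment(s) drawn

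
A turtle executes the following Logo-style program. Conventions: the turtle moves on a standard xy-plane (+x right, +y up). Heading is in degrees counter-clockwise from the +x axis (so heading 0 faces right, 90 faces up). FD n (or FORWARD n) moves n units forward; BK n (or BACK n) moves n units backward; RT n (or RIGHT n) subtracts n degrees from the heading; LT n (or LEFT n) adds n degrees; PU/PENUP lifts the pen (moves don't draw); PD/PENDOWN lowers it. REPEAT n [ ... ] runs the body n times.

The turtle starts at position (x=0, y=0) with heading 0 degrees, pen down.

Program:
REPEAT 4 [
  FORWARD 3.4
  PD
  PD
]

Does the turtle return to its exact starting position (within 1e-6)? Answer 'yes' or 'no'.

Answer: no

Derivation:
Executing turtle program step by step:
Start: pos=(0,0), heading=0, pen down
REPEAT 4 [
  -- iteration 1/4 --
  FD 3.4: (0,0) -> (3.4,0) [heading=0, draw]
  PD: pen down
  PD: pen down
  -- iteration 2/4 --
  FD 3.4: (3.4,0) -> (6.8,0) [heading=0, draw]
  PD: pen down
  PD: pen down
  -- iteration 3/4 --
  FD 3.4: (6.8,0) -> (10.2,0) [heading=0, draw]
  PD: pen down
  PD: pen down
  -- iteration 4/4 --
  FD 3.4: (10.2,0) -> (13.6,0) [heading=0, draw]
  PD: pen down
  PD: pen down
]
Final: pos=(13.6,0), heading=0, 4 segment(s) drawn

Start position: (0, 0)
Final position: (13.6, 0)
Distance = 13.6; >= 1e-6 -> NOT closed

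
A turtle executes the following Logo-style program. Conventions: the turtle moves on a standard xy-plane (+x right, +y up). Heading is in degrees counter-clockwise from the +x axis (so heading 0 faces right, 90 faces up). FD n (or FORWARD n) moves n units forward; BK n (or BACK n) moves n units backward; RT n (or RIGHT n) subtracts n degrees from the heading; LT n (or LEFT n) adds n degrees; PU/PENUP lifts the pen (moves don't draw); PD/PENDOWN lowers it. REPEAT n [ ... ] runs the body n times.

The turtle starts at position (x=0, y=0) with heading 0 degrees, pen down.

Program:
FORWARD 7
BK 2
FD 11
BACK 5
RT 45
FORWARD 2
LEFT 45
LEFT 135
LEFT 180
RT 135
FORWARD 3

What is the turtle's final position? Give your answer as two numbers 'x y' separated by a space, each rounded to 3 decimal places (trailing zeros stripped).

Answer: 9.414 -1.414

Derivation:
Executing turtle program step by step:
Start: pos=(0,0), heading=0, pen down
FD 7: (0,0) -> (7,0) [heading=0, draw]
BK 2: (7,0) -> (5,0) [heading=0, draw]
FD 11: (5,0) -> (16,0) [heading=0, draw]
BK 5: (16,0) -> (11,0) [heading=0, draw]
RT 45: heading 0 -> 315
FD 2: (11,0) -> (12.414,-1.414) [heading=315, draw]
LT 45: heading 315 -> 0
LT 135: heading 0 -> 135
LT 180: heading 135 -> 315
RT 135: heading 315 -> 180
FD 3: (12.414,-1.414) -> (9.414,-1.414) [heading=180, draw]
Final: pos=(9.414,-1.414), heading=180, 6 segment(s) drawn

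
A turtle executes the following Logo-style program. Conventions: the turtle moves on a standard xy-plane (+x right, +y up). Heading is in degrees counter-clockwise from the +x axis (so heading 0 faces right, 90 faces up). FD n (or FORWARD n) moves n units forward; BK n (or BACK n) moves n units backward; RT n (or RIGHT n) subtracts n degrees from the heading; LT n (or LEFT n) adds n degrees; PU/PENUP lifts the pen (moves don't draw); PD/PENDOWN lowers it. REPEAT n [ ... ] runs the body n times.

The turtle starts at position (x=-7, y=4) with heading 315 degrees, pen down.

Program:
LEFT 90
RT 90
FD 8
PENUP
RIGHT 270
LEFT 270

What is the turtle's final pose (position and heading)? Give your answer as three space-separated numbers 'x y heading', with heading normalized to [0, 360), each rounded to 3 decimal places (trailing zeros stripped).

Answer: -1.343 -1.657 315

Derivation:
Executing turtle program step by step:
Start: pos=(-7,4), heading=315, pen down
LT 90: heading 315 -> 45
RT 90: heading 45 -> 315
FD 8: (-7,4) -> (-1.343,-1.657) [heading=315, draw]
PU: pen up
RT 270: heading 315 -> 45
LT 270: heading 45 -> 315
Final: pos=(-1.343,-1.657), heading=315, 1 segment(s) drawn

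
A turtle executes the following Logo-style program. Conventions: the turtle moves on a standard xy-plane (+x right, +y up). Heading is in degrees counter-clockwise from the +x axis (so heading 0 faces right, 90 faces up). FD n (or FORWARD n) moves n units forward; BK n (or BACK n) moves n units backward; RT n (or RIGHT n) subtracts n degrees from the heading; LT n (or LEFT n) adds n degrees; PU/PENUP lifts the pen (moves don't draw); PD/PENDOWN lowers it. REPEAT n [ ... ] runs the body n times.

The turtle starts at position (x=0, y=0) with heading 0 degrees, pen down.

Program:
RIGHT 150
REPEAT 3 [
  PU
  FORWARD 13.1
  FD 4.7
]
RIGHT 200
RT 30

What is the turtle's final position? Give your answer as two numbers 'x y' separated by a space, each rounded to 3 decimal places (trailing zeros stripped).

Executing turtle program step by step:
Start: pos=(0,0), heading=0, pen down
RT 150: heading 0 -> 210
REPEAT 3 [
  -- iteration 1/3 --
  PU: pen up
  FD 13.1: (0,0) -> (-11.345,-6.55) [heading=210, move]
  FD 4.7: (-11.345,-6.55) -> (-15.415,-8.9) [heading=210, move]
  -- iteration 2/3 --
  PU: pen up
  FD 13.1: (-15.415,-8.9) -> (-26.76,-15.45) [heading=210, move]
  FD 4.7: (-26.76,-15.45) -> (-30.831,-17.8) [heading=210, move]
  -- iteration 3/3 --
  PU: pen up
  FD 13.1: (-30.831,-17.8) -> (-42.175,-24.35) [heading=210, move]
  FD 4.7: (-42.175,-24.35) -> (-46.246,-26.7) [heading=210, move]
]
RT 200: heading 210 -> 10
RT 30: heading 10 -> 340
Final: pos=(-46.246,-26.7), heading=340, 0 segment(s) drawn

Answer: -46.246 -26.7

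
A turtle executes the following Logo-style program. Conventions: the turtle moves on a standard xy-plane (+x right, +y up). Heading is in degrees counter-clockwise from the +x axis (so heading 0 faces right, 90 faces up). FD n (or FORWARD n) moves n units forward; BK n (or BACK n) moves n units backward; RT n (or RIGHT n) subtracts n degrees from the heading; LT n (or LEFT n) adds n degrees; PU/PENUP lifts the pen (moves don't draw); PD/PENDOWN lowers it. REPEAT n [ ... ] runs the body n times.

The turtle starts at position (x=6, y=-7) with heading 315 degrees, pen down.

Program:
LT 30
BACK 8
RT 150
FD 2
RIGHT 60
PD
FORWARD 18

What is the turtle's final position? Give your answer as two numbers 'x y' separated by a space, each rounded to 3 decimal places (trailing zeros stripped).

Executing turtle program step by step:
Start: pos=(6,-7), heading=315, pen down
LT 30: heading 315 -> 345
BK 8: (6,-7) -> (-1.727,-4.929) [heading=345, draw]
RT 150: heading 345 -> 195
FD 2: (-1.727,-4.929) -> (-3.659,-5.447) [heading=195, draw]
RT 60: heading 195 -> 135
PD: pen down
FD 18: (-3.659,-5.447) -> (-16.387,7.281) [heading=135, draw]
Final: pos=(-16.387,7.281), heading=135, 3 segment(s) drawn

Answer: -16.387 7.281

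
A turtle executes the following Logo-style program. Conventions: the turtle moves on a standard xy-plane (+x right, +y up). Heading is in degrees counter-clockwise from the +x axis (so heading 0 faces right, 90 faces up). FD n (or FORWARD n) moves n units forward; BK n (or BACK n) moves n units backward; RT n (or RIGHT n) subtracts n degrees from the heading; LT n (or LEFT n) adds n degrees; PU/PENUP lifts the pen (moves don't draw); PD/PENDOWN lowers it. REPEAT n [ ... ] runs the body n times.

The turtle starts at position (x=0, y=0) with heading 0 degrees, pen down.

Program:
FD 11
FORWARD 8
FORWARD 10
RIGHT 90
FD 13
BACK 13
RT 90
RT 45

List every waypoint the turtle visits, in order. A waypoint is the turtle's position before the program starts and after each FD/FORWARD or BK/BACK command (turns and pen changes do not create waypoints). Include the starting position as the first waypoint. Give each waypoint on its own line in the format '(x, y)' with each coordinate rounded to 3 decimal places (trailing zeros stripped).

Executing turtle program step by step:
Start: pos=(0,0), heading=0, pen down
FD 11: (0,0) -> (11,0) [heading=0, draw]
FD 8: (11,0) -> (19,0) [heading=0, draw]
FD 10: (19,0) -> (29,0) [heading=0, draw]
RT 90: heading 0 -> 270
FD 13: (29,0) -> (29,-13) [heading=270, draw]
BK 13: (29,-13) -> (29,0) [heading=270, draw]
RT 90: heading 270 -> 180
RT 45: heading 180 -> 135
Final: pos=(29,0), heading=135, 5 segment(s) drawn
Waypoints (6 total):
(0, 0)
(11, 0)
(19, 0)
(29, 0)
(29, -13)
(29, 0)

Answer: (0, 0)
(11, 0)
(19, 0)
(29, 0)
(29, -13)
(29, 0)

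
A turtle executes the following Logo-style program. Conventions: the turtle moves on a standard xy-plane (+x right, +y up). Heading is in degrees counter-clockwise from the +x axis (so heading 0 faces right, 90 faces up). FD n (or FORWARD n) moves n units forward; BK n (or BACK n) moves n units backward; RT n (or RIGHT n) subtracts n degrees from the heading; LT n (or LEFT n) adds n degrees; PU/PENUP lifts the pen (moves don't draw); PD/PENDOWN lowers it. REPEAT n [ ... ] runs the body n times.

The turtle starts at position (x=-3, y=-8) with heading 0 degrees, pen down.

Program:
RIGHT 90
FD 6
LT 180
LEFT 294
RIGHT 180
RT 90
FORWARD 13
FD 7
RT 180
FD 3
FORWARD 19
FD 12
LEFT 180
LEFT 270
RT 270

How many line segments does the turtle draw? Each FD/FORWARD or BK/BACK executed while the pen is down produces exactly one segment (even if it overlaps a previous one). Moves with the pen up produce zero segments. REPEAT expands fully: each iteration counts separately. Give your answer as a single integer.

Executing turtle program step by step:
Start: pos=(-3,-8), heading=0, pen down
RT 90: heading 0 -> 270
FD 6: (-3,-8) -> (-3,-14) [heading=270, draw]
LT 180: heading 270 -> 90
LT 294: heading 90 -> 24
RT 180: heading 24 -> 204
RT 90: heading 204 -> 114
FD 13: (-3,-14) -> (-8.288,-2.124) [heading=114, draw]
FD 7: (-8.288,-2.124) -> (-11.135,4.271) [heading=114, draw]
RT 180: heading 114 -> 294
FD 3: (-11.135,4.271) -> (-9.915,1.53) [heading=294, draw]
FD 19: (-9.915,1.53) -> (-2.187,-15.827) [heading=294, draw]
FD 12: (-2.187,-15.827) -> (2.694,-26.79) [heading=294, draw]
LT 180: heading 294 -> 114
LT 270: heading 114 -> 24
RT 270: heading 24 -> 114
Final: pos=(2.694,-26.79), heading=114, 6 segment(s) drawn
Segments drawn: 6

Answer: 6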